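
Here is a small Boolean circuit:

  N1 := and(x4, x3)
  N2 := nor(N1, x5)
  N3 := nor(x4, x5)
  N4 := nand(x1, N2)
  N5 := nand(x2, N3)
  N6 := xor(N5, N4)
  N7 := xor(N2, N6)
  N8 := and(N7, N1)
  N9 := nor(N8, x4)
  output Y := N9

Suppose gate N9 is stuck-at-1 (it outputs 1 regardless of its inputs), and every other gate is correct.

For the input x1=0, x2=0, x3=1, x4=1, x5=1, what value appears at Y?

Propagate with N9 forced: N1=1, N2=0, N3=0, N4=1, N5=1, N6=0, N7=0, N8=0, N9=1 [stuck-at-1].
So Y = 1. (Without the fault it would be 0.)

1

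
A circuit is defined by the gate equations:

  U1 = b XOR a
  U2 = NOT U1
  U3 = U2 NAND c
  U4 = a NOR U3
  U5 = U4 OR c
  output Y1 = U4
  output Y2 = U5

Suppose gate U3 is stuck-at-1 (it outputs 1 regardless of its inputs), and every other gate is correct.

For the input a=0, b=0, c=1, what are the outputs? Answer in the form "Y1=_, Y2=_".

Y1=0, Y2=1

Propagate with U3 forced: U1=0, U2=1, U3=1 [stuck-at-1], U4=0, U5=1.
So the outputs are Y1=0, Y2=1. (Without the fault they would be Y1=1, Y2=1.)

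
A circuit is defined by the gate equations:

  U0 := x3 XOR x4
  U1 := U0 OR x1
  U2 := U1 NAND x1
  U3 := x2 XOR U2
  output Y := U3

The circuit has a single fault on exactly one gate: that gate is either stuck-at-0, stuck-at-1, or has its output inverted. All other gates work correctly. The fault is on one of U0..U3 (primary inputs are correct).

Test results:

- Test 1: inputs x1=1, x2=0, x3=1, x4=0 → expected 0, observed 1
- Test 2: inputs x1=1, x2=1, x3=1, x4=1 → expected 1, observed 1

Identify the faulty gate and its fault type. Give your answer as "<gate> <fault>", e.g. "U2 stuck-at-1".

U3 stuck-at-1

Fault-free values for test 1 (x1=1, x2=0, x3=1, x4=0): U0=1, U1=1, U2=0, U3=0, giving Y=0. Observed 1.
Test 1: faults giving observed 1 are {U1 stuck-at-0, U1 inverted output, U2 stuck-at-1, U2 inverted output, U3 stuck-at-1, U3 inverted output}.
Test 2 (x1=1, x2=1, x3=1, x4=1): fault-free U0=0, U1=1, U2=0, U3=1 → 1; observed 1. Eliminates U1 stuck-at-0, U1 inverted output, U2 stuck-at-1, U2 inverted output, U3 inverted output.
Only U3 stuck-at-1 is consistent with every test.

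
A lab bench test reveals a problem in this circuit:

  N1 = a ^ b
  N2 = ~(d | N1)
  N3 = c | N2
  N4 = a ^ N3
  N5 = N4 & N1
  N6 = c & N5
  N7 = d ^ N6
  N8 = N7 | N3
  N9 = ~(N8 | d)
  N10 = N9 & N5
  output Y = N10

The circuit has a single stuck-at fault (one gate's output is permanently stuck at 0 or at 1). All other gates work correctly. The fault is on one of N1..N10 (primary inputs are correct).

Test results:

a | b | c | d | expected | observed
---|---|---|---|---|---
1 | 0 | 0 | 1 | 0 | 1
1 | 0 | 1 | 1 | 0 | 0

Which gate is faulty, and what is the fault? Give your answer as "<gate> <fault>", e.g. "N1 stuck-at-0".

Fault-free values for test 1 (a=1, b=0, c=0, d=1): N1=1, N2=0, N3=0, N4=1, N5=1, N6=0, N7=1, N8=1, N9=0, N10=0, giving Y=0. Observed 1.
Test 1: faults giving observed 1 are {N9 stuck-at-1, N10 stuck-at-1}.
Test 2 (a=1, b=0, c=1, d=1): fault-free N1=1, N2=0, N3=1, N4=0, N5=0, N6=0, N7=1, N8=1, N9=0, N10=0 → 0; observed 0. Eliminates N10 stuck-at-1.
Only N9 stuck-at-1 is consistent with every test.

N9 stuck-at-1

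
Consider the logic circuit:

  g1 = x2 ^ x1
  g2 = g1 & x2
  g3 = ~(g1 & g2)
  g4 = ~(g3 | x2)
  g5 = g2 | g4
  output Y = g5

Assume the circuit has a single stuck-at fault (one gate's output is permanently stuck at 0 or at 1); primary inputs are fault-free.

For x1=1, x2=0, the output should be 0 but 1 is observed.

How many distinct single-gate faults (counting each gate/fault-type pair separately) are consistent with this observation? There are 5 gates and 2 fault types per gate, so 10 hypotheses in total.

Fault-free: g1=1, g2=0, g3=1, g4=0, g5=0 → 0. Observed 1.
  g1 stuck-at-0: output 0 ✗
  g1 stuck-at-1: output 0 ✗
  g2 stuck-at-0: output 0 ✗
  g2 stuck-at-1: output 1 ✓
  g3 stuck-at-0: output 1 ✓
  g3 stuck-at-1: output 0 ✗
  g4 stuck-at-0: output 0 ✗
  g4 stuck-at-1: output 1 ✓
  g5 stuck-at-0: output 0 ✗
  g5 stuck-at-1: output 1 ✓
Consistent faults: {g2 stuck-at-1, g3 stuck-at-0, g4 stuck-at-1, g5 stuck-at-1} — 4 in all.

4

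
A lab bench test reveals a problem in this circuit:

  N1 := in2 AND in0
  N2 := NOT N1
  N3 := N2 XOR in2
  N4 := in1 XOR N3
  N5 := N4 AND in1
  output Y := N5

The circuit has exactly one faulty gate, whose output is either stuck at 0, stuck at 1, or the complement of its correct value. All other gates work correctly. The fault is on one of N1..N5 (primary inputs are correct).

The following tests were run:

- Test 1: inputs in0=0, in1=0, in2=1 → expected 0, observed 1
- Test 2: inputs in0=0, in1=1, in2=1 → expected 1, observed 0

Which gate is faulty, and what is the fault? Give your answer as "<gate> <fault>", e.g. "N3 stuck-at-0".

Fault-free values for test 1 (in0=0, in1=0, in2=1): N1=0, N2=1, N3=0, N4=0, N5=0, giving Y=0. Observed 1.
Test 1: faults giving observed 1 are {N5 stuck-at-1, N5 inverted output}.
Test 2 (in0=0, in1=1, in2=1): fault-free N1=0, N2=1, N3=0, N4=1, N5=1 → 1; observed 0. Eliminates N5 stuck-at-1.
Only N5 inverted output is consistent with every test.

N5 inverted output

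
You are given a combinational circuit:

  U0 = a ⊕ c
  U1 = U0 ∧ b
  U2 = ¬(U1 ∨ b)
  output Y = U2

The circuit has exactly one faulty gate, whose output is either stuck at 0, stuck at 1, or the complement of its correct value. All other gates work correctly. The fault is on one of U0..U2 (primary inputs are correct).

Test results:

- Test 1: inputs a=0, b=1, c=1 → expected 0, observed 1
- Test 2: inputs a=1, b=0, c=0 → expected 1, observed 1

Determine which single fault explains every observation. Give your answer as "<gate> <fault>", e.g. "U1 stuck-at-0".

Fault-free values for test 1 (a=0, b=1, c=1): U0=1, U1=1, U2=0, giving Y=0. Observed 1.
Test 1: faults giving observed 1 are {U2 stuck-at-1, U2 inverted output}.
Test 2 (a=1, b=0, c=0): fault-free U0=1, U1=0, U2=1 → 1; observed 1. Eliminates U2 inverted output.
Only U2 stuck-at-1 is consistent with every test.

U2 stuck-at-1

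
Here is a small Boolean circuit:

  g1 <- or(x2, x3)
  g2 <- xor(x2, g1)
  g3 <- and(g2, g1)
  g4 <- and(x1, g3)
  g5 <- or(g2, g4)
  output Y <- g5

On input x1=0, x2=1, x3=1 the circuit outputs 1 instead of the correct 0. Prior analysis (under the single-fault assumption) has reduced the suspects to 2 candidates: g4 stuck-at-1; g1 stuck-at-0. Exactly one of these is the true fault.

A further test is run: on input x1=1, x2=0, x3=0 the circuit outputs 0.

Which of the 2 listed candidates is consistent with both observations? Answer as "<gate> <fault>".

g1 stuck-at-0

Evaluate each candidate on input x1=1, x2=0, x3=0:
  g4 stuck-at-1: g1=0, g2=0, g3=0, g4=1 [stuck-at-1], g5=1 → 1 — eliminated
  g1 stuck-at-0: g1=0 [stuck-at-0], g2=0, g3=0, g4=0, g5=0 → 0 — matches
Only g1 stuck-at-0 reproduces the observed 0.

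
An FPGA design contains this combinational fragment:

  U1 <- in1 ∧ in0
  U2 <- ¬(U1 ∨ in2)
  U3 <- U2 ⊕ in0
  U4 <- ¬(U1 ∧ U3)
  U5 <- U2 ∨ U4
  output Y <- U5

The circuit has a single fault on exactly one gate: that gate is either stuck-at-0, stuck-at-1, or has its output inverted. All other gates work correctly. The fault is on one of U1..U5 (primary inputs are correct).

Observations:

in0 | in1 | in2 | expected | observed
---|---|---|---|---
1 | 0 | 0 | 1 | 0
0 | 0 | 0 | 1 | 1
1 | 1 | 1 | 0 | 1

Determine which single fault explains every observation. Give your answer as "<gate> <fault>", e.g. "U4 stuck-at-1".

U1 inverted output

Fault-free values for test 1 (in0=1, in1=0, in2=0): U1=0, U2=1, U3=0, U4=1, U5=1, giving Y=1. Observed 0.
Test 1: faults giving observed 0 are {U1 stuck-at-1, U1 inverted output, U5 stuck-at-0, U5 inverted output}.
Test 2 (in0=0, in1=0, in2=0): fault-free U1=0, U2=1, U3=1, U4=1, U5=1 → 1; observed 1. Eliminates U5 stuck-at-0, U5 inverted output.
Test 3 (in0=1, in1=1, in2=1): fault-free U1=1, U2=0, U3=1, U4=0, U5=0 → 0; observed 1. Eliminates U1 stuck-at-1.
Only U1 inverted output is consistent with every test.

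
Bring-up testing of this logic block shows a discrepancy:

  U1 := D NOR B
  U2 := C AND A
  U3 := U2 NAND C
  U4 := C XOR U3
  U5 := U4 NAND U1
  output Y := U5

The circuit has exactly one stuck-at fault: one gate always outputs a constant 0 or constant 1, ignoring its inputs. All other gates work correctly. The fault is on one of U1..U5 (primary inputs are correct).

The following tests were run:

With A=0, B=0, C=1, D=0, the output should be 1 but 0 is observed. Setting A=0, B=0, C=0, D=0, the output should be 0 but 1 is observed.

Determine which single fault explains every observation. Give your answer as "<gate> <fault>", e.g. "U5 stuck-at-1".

Fault-free values for test 1 (A=0, B=0, C=1, D=0): U1=1, U2=0, U3=1, U4=0, U5=1, giving Y=1. Observed 0.
Test 1: faults giving observed 0 are {U2 stuck-at-1, U3 stuck-at-0, U4 stuck-at-1, U5 stuck-at-0}.
Test 2 (A=0, B=0, C=0, D=0): fault-free U1=1, U2=0, U3=1, U4=1, U5=0 → 0; observed 1. Eliminates U2 stuck-at-1, U4 stuck-at-1, U5 stuck-at-0.
Only U3 stuck-at-0 is consistent with every test.

U3 stuck-at-0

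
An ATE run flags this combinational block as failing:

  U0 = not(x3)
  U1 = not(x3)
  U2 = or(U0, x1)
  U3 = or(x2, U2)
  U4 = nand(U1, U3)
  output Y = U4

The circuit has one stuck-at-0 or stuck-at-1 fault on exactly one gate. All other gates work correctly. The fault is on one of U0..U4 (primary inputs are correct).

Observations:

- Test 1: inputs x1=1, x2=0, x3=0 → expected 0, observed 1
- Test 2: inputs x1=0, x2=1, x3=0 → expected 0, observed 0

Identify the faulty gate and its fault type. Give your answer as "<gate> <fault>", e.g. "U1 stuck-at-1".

U2 stuck-at-0

Fault-free values for test 1 (x1=1, x2=0, x3=0): U0=1, U1=1, U2=1, U3=1, U4=0, giving Y=0. Observed 1.
Test 1: faults giving observed 1 are {U1 stuck-at-0, U2 stuck-at-0, U3 stuck-at-0, U4 stuck-at-1}.
Test 2 (x1=0, x2=1, x3=0): fault-free U0=1, U1=1, U2=1, U3=1, U4=0 → 0; observed 0. Eliminates U1 stuck-at-0, U3 stuck-at-0, U4 stuck-at-1.
Only U2 stuck-at-0 is consistent with every test.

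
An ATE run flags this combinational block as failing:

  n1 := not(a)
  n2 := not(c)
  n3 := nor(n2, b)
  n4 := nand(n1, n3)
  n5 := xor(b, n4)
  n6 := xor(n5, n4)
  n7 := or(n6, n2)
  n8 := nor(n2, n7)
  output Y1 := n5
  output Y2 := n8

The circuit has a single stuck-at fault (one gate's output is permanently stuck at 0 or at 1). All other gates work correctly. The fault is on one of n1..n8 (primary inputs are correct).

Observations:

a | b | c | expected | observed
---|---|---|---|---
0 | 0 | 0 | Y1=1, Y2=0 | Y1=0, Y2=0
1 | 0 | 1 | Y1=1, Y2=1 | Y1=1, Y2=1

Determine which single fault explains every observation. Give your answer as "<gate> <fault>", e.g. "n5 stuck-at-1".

Fault-free values for test 1 (a=0, b=0, c=0): n1=1, n2=1, n3=0, n4=1, n5=1, n6=0, n7=1, n8=0, giving Y1=1, Y2=0. Observed Y1=0, Y2=0.
Test 1: faults giving observed Y1=0, Y2=0 are {n3 stuck-at-1, n4 stuck-at-0, n5 stuck-at-0}.
Test 2 (a=1, b=0, c=1): fault-free n1=0, n2=0, n3=1, n4=1, n5=1, n6=0, n7=0, n8=1 → Y1=1, Y2=1; observed Y1=1, Y2=1. Eliminates n4 stuck-at-0, n5 stuck-at-0.
Only n3 stuck-at-1 is consistent with every test.

n3 stuck-at-1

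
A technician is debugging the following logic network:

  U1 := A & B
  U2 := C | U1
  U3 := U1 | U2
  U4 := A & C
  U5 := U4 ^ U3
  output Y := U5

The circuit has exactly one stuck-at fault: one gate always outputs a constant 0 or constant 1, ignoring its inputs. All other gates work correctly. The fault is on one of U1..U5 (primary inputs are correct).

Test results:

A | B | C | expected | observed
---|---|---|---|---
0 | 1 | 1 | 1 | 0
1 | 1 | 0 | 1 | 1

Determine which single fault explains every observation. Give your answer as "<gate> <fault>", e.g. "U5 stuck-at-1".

Fault-free values for test 1 (A=0, B=1, C=1): U1=0, U2=1, U3=1, U4=0, U5=1, giving Y=1. Observed 0.
Test 1: faults giving observed 0 are {U2 stuck-at-0, U3 stuck-at-0, U4 stuck-at-1, U5 stuck-at-0}.
Test 2 (A=1, B=1, C=0): fault-free U1=1, U2=1, U3=1, U4=0, U5=1 → 1; observed 1. Eliminates U3 stuck-at-0, U4 stuck-at-1, U5 stuck-at-0.
Only U2 stuck-at-0 is consistent with every test.

U2 stuck-at-0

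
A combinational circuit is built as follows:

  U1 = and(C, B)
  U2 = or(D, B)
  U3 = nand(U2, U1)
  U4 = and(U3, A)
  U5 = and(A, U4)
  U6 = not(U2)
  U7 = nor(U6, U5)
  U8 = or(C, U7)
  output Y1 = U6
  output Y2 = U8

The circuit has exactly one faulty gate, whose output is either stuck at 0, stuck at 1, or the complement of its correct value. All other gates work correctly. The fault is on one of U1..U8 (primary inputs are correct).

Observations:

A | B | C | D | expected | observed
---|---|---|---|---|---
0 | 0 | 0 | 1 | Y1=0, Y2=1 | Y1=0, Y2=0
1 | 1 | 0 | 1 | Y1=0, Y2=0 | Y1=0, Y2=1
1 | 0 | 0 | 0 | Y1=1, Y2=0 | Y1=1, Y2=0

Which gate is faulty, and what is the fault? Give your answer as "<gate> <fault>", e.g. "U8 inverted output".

U5 inverted output

Fault-free values for test 1 (A=0, B=0, C=0, D=1): U1=0, U2=1, U3=1, U4=0, U5=0, U6=0, U7=1, U8=1, giving Y1=0, Y2=1. Observed Y1=0, Y2=0.
Test 1: faults giving observed Y1=0, Y2=0 are {U5 stuck-at-1, U5 inverted output, U7 stuck-at-0, U7 inverted output, U8 stuck-at-0, U8 inverted output}.
Test 2 (A=1, B=1, C=0, D=1): fault-free U1=0, U2=1, U3=1, U4=1, U5=1, U6=0, U7=0, U8=0 → Y1=0, Y2=0; observed Y1=0, Y2=1. Eliminates U5 stuck-at-1, U7 stuck-at-0, U8 stuck-at-0.
Test 3 (A=1, B=0, C=0, D=0): fault-free U1=0, U2=0, U3=1, U4=1, U5=1, U6=1, U7=0, U8=0 → Y1=1, Y2=0; observed Y1=1, Y2=0. Eliminates U7 inverted output, U8 inverted output.
Only U5 inverted output is consistent with every test.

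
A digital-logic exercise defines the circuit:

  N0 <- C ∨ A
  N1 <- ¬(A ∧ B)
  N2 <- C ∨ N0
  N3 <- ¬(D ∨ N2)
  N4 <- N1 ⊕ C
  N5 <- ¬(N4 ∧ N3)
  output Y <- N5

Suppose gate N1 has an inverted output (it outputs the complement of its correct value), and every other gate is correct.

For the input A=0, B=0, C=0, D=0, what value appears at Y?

Propagate with N1 forced: N0=0, N1=0 [inverted output], N2=0, N3=1, N4=0, N5=1.
So Y = 1. (Without the fault it would be 0.)

1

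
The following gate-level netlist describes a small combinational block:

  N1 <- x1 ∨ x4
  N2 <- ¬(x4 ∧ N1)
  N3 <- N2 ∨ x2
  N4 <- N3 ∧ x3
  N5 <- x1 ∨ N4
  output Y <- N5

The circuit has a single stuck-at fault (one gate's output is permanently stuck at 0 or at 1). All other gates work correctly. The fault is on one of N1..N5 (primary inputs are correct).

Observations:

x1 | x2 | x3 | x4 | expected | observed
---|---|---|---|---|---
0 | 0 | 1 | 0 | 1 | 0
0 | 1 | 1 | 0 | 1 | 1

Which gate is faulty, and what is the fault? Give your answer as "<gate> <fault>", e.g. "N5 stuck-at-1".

Fault-free values for test 1 (x1=0, x2=0, x3=1, x4=0): N1=0, N2=1, N3=1, N4=1, N5=1, giving Y=1. Observed 0.
Test 1: faults giving observed 0 are {N2 stuck-at-0, N3 stuck-at-0, N4 stuck-at-0, N5 stuck-at-0}.
Test 2 (x1=0, x2=1, x3=1, x4=0): fault-free N1=0, N2=1, N3=1, N4=1, N5=1 → 1; observed 1. Eliminates N3 stuck-at-0, N4 stuck-at-0, N5 stuck-at-0.
Only N2 stuck-at-0 is consistent with every test.

N2 stuck-at-0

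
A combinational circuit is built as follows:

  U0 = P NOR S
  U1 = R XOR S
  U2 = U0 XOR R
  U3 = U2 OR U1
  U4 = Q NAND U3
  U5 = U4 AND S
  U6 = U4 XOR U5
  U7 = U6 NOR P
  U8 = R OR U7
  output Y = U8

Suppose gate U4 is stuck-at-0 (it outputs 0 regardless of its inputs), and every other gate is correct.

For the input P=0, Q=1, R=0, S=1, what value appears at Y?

Propagate with U4 forced: U0=0, U1=1, U2=0, U3=1, U4=0 [stuck-at-0], U5=0, U6=0, U7=1, U8=1.
So Y = 1. (Same as the fault-free value — the fault is masked on this input.)

1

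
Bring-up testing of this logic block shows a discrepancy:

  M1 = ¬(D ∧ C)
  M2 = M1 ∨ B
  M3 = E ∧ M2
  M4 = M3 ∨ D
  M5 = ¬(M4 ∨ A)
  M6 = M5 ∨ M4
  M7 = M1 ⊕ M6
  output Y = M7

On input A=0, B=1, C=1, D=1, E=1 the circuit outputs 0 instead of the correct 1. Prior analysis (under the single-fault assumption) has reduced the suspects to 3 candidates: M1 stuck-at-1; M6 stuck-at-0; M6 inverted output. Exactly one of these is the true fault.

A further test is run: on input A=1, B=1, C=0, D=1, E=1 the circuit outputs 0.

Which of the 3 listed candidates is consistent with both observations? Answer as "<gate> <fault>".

Evaluate each candidate on input A=1, B=1, C=0, D=1, E=1:
  M1 stuck-at-1: M1=1 [stuck-at-1], M2=1, M3=1, M4=1, M5=0, M6=1, M7=0 → 0 — matches
  M6 stuck-at-0: M1=1, M2=1, M3=1, M4=1, M5=0, M6=0 [stuck-at-0], M7=1 → 1 — eliminated
  M6 inverted output: M1=1, M2=1, M3=1, M4=1, M5=0, M6=0 [inverted output], M7=1 → 1 — eliminated
Only M1 stuck-at-1 reproduces the observed 0.

M1 stuck-at-1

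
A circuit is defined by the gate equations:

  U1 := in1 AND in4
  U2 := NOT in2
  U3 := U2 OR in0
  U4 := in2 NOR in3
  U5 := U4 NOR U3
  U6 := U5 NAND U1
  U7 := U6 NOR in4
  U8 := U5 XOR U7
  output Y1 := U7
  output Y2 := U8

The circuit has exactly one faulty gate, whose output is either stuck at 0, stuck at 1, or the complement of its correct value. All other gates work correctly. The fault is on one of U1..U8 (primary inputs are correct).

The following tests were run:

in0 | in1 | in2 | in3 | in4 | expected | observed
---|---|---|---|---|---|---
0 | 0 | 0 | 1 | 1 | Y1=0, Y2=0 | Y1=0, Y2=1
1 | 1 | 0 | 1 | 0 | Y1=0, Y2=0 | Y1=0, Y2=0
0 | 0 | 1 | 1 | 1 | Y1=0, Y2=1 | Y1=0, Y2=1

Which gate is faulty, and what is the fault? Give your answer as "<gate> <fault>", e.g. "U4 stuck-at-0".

Fault-free values for test 1 (in0=0, in1=0, in2=0, in3=1, in4=1): U1=0, U2=1, U3=1, U4=0, U5=0, U6=1, U7=0, U8=0, giving Y1=0, Y2=0. Observed Y1=0, Y2=1.
Test 1: faults giving observed Y1=0, Y2=1 are {U2 stuck-at-0, U2 inverted output, U3 stuck-at-0, U3 inverted output, U5 stuck-at-1, U5 inverted output, U8 stuck-at-1, U8 inverted output}.
Test 2 (in0=1, in1=1, in2=0, in3=1, in4=0): fault-free U1=0, U2=1, U3=1, U4=0, U5=0, U6=1, U7=0, U8=0 → Y1=0, Y2=0; observed Y1=0, Y2=0. Eliminates U3 stuck-at-0, U3 inverted output, U5 stuck-at-1, U5 inverted output, U8 stuck-at-1, U8 inverted output.
Test 3 (in0=0, in1=0, in2=1, in3=1, in4=1): fault-free U1=0, U2=0, U3=0, U4=0, U5=1, U6=1, U7=0, U8=1 → Y1=0, Y2=1; observed Y1=0, Y2=1. Eliminates U2 inverted output.
Only U2 stuck-at-0 is consistent with every test.

U2 stuck-at-0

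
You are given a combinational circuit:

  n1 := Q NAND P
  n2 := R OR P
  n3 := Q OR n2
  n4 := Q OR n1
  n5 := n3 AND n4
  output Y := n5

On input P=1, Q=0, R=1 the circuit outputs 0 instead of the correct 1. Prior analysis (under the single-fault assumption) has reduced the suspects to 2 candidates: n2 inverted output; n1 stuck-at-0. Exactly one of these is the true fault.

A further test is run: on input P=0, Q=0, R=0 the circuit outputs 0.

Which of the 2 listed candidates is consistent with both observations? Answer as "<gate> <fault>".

Evaluate each candidate on input P=0, Q=0, R=0:
  n2 inverted output: n1=1, n2=1 [inverted output], n3=1, n4=1, n5=1 → 1 — eliminated
  n1 stuck-at-0: n1=0 [stuck-at-0], n2=0, n3=0, n4=0, n5=0 → 0 — matches
Only n1 stuck-at-0 reproduces the observed 0.

n1 stuck-at-0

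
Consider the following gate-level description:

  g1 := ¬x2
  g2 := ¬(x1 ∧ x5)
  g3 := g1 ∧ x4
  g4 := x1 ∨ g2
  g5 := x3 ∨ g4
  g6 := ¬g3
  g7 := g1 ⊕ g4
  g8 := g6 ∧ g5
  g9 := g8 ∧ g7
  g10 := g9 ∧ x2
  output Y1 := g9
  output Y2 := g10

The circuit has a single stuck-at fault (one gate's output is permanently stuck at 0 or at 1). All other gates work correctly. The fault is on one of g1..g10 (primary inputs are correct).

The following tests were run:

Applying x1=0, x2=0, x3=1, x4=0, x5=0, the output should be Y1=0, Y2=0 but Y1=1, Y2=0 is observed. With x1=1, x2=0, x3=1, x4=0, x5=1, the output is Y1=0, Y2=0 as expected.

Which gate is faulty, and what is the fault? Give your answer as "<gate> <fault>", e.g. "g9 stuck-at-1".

Fault-free values for test 1 (x1=0, x2=0, x3=1, x4=0, x5=0): g1=1, g2=1, g3=0, g4=1, g5=1, g6=1, g7=0, g8=1, g9=0, g10=0, giving Y1=0, Y2=0. Observed Y1=1, Y2=0.
Test 1: faults giving observed Y1=1, Y2=0 are {g1 stuck-at-0, g2 stuck-at-0, g4 stuck-at-0, g7 stuck-at-1, g9 stuck-at-1}.
Test 2 (x1=1, x2=0, x3=1, x4=0, x5=1): fault-free g1=1, g2=0, g3=0, g4=1, g5=1, g6=1, g7=0, g8=1, g9=0, g10=0 → Y1=0, Y2=0; observed Y1=0, Y2=0. Eliminates g1 stuck-at-0, g4 stuck-at-0, g7 stuck-at-1, g9 stuck-at-1.
Only g2 stuck-at-0 is consistent with every test.

g2 stuck-at-0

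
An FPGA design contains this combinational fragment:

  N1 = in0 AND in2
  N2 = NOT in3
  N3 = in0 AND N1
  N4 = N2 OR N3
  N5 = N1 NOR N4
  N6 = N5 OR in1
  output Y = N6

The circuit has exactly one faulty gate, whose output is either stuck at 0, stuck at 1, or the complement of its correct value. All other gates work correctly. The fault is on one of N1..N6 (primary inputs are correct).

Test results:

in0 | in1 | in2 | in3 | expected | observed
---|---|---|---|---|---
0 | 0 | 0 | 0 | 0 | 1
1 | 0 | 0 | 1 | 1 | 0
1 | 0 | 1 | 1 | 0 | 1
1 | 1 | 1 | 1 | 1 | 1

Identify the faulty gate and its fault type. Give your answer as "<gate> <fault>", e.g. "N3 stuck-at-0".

N5 inverted output

Fault-free values for test 1 (in0=0, in1=0, in2=0, in3=0): N1=0, N2=1, N3=0, N4=1, N5=0, N6=0, giving Y=0. Observed 1.
Test 1: faults giving observed 1 are {N2 stuck-at-0, N2 inverted output, N4 stuck-at-0, N4 inverted output, N5 stuck-at-1, N5 inverted output, N6 stuck-at-1, N6 inverted output}.
Test 2 (in0=1, in1=0, in2=0, in3=1): fault-free N1=0, N2=0, N3=0, N4=0, N5=1, N6=1 → 1; observed 0. Eliminates N2 stuck-at-0, N4 stuck-at-0, N5 stuck-at-1, N6 stuck-at-1.
Test 3 (in0=1, in1=0, in2=1, in3=1): fault-free N1=1, N2=0, N3=1, N4=1, N5=0, N6=0 → 0; observed 1. Eliminates N2 inverted output, N4 inverted output.
Test 4 (in0=1, in1=1, in2=1, in3=1): fault-free N1=1, N2=0, N3=1, N4=1, N5=0, N6=1 → 1; observed 1. Eliminates N6 inverted output.
Only N5 inverted output is consistent with every test.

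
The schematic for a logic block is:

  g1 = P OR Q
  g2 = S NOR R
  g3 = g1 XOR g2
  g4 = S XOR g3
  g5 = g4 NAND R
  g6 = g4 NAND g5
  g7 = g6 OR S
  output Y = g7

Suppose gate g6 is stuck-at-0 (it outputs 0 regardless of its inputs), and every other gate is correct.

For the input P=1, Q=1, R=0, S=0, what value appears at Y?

0

Propagate with g6 forced: g1=1, g2=1, g3=0, g4=0, g5=1, g6=0 [stuck-at-0], g7=0.
So Y = 0. (Without the fault it would be 1.)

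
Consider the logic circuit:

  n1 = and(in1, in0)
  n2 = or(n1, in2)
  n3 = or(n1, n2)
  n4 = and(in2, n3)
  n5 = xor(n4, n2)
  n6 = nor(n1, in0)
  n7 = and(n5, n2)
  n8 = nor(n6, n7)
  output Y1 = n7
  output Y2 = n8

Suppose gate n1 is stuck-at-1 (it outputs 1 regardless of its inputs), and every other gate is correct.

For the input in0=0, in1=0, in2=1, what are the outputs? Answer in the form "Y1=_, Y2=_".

Propagate with n1 forced: n1=1 [stuck-at-1], n2=1, n3=1, n4=1, n5=0, n6=0, n7=0, n8=1.
So the outputs are Y1=0, Y2=1. (Without the fault they would be Y1=0, Y2=0.)

Y1=0, Y2=1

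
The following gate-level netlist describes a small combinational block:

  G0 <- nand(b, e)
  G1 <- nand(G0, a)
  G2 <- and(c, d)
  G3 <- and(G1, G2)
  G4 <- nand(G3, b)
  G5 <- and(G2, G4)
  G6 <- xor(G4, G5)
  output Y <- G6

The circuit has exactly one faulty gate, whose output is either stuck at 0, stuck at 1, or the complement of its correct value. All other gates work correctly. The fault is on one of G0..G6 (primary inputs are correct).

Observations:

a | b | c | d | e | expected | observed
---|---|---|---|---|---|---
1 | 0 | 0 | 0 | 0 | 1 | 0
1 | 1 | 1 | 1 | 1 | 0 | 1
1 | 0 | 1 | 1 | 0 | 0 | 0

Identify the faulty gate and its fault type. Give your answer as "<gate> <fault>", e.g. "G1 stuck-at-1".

Fault-free values for test 1 (a=1, b=0, c=0, d=0, e=0): G0=1, G1=0, G2=0, G3=0, G4=1, G5=0, G6=1, giving Y=1. Observed 0.
Test 1: faults giving observed 0 are {G2 stuck-at-1, G2 inverted output, G4 stuck-at-0, G4 inverted output, G5 stuck-at-1, G5 inverted output, G6 stuck-at-0, G6 inverted output}.
Test 2 (a=1, b=1, c=1, d=1, e=1): fault-free G0=0, G1=1, G2=1, G3=1, G4=0, G5=0, G6=0 → 0; observed 1. Eliminates G2 stuck-at-1, G4 stuck-at-0, G4 inverted output, G6 stuck-at-0.
Test 3 (a=1, b=0, c=1, d=1, e=0): fault-free G0=1, G1=0, G2=1, G3=0, G4=1, G5=1, G6=0 → 0; observed 0. Eliminates G2 inverted output, G5 inverted output, G6 inverted output.
Only G5 stuck-at-1 is consistent with every test.

G5 stuck-at-1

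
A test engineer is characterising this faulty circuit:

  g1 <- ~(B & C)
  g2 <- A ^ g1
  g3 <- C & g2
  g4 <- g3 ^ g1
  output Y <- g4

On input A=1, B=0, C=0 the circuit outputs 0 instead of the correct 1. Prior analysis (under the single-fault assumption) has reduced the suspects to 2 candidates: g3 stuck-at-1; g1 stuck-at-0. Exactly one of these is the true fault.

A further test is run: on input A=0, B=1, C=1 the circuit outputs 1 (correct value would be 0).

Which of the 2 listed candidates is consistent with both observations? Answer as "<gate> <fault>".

g3 stuck-at-1

Evaluate each candidate on input A=0, B=1, C=1:
  g3 stuck-at-1: g1=0, g2=0, g3=1 [stuck-at-1], g4=1 → 1 — matches
  g1 stuck-at-0: g1=0 [stuck-at-0], g2=0, g3=0, g4=0 → 0 — eliminated
Only g3 stuck-at-1 reproduces the observed 1.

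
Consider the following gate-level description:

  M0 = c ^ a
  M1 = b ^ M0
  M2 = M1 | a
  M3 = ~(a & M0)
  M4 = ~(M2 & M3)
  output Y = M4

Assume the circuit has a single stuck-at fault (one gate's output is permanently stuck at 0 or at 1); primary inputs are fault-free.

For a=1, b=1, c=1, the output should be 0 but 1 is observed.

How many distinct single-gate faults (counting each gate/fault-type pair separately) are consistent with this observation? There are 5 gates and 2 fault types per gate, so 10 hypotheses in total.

4

Fault-free: M0=0, M1=1, M2=1, M3=1, M4=0 → 0. Observed 1.
  M0 stuck-at-0: output 0 ✗
  M0 stuck-at-1: output 1 ✓
  M1 stuck-at-0: output 0 ✗
  M1 stuck-at-1: output 0 ✗
  M2 stuck-at-0: output 1 ✓
  M2 stuck-at-1: output 0 ✗
  M3 stuck-at-0: output 1 ✓
  M3 stuck-at-1: output 0 ✗
  M4 stuck-at-0: output 0 ✗
  M4 stuck-at-1: output 1 ✓
Consistent faults: {M0 stuck-at-1, M2 stuck-at-0, M3 stuck-at-0, M4 stuck-at-1} — 4 in all.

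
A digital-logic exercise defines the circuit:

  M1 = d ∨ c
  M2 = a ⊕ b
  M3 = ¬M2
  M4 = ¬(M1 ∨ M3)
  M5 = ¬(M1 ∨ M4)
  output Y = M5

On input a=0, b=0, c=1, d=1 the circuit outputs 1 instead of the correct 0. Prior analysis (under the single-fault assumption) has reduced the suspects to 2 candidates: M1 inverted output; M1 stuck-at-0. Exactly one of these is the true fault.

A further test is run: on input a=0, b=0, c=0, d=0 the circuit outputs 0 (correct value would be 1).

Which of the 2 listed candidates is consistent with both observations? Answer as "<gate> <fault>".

Evaluate each candidate on input a=0, b=0, c=0, d=0:
  M1 inverted output: M1=1 [inverted output], M2=0, M3=1, M4=0, M5=0 → 0 — matches
  M1 stuck-at-0: M1=0 [stuck-at-0], M2=0, M3=1, M4=0, M5=1 → 1 — eliminated
Only M1 inverted output reproduces the observed 0.

M1 inverted output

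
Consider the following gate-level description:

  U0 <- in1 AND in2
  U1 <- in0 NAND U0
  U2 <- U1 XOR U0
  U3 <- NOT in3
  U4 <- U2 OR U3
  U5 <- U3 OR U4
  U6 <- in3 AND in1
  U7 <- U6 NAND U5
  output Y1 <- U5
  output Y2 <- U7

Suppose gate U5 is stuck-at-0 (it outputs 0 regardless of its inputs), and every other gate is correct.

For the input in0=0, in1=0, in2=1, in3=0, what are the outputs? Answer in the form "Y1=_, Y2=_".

Y1=0, Y2=1

Propagate with U5 forced: U0=0, U1=1, U2=1, U3=1, U4=1, U5=0 [stuck-at-0], U6=0, U7=1.
So the outputs are Y1=0, Y2=1. (Without the fault they would be Y1=1, Y2=1.)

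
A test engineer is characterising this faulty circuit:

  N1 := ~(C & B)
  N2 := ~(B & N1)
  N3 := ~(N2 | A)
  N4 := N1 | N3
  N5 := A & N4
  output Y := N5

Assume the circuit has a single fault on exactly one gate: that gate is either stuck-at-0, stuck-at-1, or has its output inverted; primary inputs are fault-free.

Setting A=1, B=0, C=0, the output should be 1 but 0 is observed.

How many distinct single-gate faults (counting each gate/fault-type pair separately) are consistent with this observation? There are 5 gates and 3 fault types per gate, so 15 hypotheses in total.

Fault-free: N1=1, N2=1, N3=0, N4=1, N5=1 → 1. Observed 0.
  N1: stuck-at-0, inverted output ✓; others ✗
  N2: none of the 3 fault types match ✗
  N3: none of the 3 fault types match ✗
  N4: stuck-at-0, inverted output ✓; others ✗
  N5: stuck-at-0, inverted output ✓; others ✗
Consistent faults: {N1 stuck-at-0, N1 inverted output, N4 stuck-at-0, N4 inverted output, N5 stuck-at-0, N5 inverted output} — 6 in all.

6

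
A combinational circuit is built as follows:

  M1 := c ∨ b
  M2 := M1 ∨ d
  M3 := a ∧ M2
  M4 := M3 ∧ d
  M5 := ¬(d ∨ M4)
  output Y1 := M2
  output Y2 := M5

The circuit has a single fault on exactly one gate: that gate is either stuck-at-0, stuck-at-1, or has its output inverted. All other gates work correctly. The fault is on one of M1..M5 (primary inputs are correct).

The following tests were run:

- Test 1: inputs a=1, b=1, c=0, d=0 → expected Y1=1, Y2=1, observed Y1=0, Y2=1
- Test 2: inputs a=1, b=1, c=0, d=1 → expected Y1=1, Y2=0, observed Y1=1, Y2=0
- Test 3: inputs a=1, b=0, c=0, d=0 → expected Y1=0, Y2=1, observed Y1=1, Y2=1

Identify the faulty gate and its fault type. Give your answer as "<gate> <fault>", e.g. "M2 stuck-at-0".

M1 inverted output

Fault-free values for test 1 (a=1, b=1, c=0, d=0): M1=1, M2=1, M3=1, M4=0, M5=1, giving Y1=1, Y2=1. Observed Y1=0, Y2=1.
Test 1: faults giving observed Y1=0, Y2=1 are {M1 stuck-at-0, M1 inverted output, M2 stuck-at-0, M2 inverted output}.
Test 2 (a=1, b=1, c=0, d=1): fault-free M1=1, M2=1, M3=1, M4=1, M5=0 → Y1=1, Y2=0; observed Y1=1, Y2=0. Eliminates M2 stuck-at-0, M2 inverted output.
Test 3 (a=1, b=0, c=0, d=0): fault-free M1=0, M2=0, M3=0, M4=0, M5=1 → Y1=0, Y2=1; observed Y1=1, Y2=1. Eliminates M1 stuck-at-0.
Only M1 inverted output is consistent with every test.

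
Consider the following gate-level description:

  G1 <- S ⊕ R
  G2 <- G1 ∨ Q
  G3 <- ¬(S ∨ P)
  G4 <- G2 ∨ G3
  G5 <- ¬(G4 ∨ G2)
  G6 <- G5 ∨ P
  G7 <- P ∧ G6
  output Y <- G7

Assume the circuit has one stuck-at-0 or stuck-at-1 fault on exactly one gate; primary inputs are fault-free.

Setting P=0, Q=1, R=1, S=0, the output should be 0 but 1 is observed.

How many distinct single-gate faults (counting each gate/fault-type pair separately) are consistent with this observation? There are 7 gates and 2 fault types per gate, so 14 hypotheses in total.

1

Fault-free: G1=1, G2=1, G3=1, G4=1, G5=0, G6=0, G7=0 → 0. Observed 1.
  G1 stuck-at-0: output 0 ✗
  G1 stuck-at-1: output 0 ✗
  G2 stuck-at-0: output 0 ✗
  G2 stuck-at-1: output 0 ✗
  G3 stuck-at-0: output 0 ✗
  G3 stuck-at-1: output 0 ✗
  G4 stuck-at-0: output 0 ✗
  G4 stuck-at-1: output 0 ✗
  G5 stuck-at-0: output 0 ✗
  G5 stuck-at-1: output 0 ✗
  G6 stuck-at-0: output 0 ✗
  G6 stuck-at-1: output 0 ✗
  G7 stuck-at-0: output 0 ✗
  G7 stuck-at-1: output 1 ✓
Consistent faults: {G7 stuck-at-1} — 1 in all.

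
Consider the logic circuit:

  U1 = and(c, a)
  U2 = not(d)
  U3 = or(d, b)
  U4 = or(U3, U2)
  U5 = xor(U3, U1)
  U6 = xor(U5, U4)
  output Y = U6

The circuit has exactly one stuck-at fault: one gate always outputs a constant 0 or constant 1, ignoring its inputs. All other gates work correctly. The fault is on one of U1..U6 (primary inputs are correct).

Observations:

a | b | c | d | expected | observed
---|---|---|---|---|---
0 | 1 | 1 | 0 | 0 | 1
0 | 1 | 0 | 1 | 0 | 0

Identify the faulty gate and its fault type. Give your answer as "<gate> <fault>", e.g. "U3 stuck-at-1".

Fault-free values for test 1 (a=0, b=1, c=1, d=0): U1=0, U2=1, U3=1, U4=1, U5=1, U6=0, giving Y=0. Observed 1.
Test 1: faults giving observed 1 are {U1 stuck-at-1, U3 stuck-at-0, U4 stuck-at-0, U5 stuck-at-0, U6 stuck-at-1}.
Test 2 (a=0, b=1, c=0, d=1): fault-free U1=0, U2=0, U3=1, U4=1, U5=1, U6=0 → 0; observed 0. Eliminates U1 stuck-at-1, U4 stuck-at-0, U5 stuck-at-0, U6 stuck-at-1.
Only U3 stuck-at-0 is consistent with every test.

U3 stuck-at-0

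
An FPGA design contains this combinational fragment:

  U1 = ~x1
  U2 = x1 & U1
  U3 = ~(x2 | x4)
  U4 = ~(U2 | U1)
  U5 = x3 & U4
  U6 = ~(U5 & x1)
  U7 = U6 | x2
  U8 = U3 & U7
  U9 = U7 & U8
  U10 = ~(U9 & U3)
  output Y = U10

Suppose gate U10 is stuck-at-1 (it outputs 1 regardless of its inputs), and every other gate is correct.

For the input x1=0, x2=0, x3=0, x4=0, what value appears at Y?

Propagate with U10 forced: U1=1, U2=0, U3=1, U4=0, U5=0, U6=1, U7=1, U8=1, U9=1, U10=1 [stuck-at-1].
So Y = 1. (Without the fault it would be 0.)

1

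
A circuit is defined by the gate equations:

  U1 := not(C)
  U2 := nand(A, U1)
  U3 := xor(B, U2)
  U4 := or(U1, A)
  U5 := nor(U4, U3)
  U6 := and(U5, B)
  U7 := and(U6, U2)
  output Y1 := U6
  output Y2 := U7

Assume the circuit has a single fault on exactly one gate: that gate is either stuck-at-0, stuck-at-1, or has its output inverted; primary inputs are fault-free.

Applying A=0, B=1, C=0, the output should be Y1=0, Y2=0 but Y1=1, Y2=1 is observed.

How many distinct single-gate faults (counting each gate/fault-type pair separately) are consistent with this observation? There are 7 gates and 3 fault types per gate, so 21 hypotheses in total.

8

Fault-free: U1=1, U2=1, U3=0, U4=1, U5=0, U6=0, U7=0 → Y1=0, Y2=0. Observed Y1=1, Y2=1.
  U1: stuck-at-0, inverted output ✓; others ✗
  U2: none of the 3 fault types match ✗
  U3: none of the 3 fault types match ✗
  U4: stuck-at-0, inverted output ✓; others ✗
  U5: stuck-at-1, inverted output ✓; others ✗
  U6: stuck-at-1, inverted output ✓; others ✗
  U7: none of the 3 fault types match ✗
Consistent faults: {U1 stuck-at-0, U1 inverted output, U4 stuck-at-0, U4 inverted output, U5 stuck-at-1, U5 inverted output, U6 stuck-at-1, U6 inverted output} — 8 in all.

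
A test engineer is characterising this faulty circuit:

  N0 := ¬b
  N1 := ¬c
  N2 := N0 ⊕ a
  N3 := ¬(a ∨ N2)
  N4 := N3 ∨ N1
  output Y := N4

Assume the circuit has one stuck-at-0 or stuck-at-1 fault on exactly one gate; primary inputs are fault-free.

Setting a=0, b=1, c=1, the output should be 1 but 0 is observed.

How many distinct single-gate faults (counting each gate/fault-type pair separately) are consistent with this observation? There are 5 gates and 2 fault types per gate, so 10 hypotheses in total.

4

Fault-free: N0=0, N1=0, N2=0, N3=1, N4=1 → 1. Observed 0.
  N0 stuck-at-0: output 1 ✗
  N0 stuck-at-1: output 0 ✓
  N1 stuck-at-0: output 1 ✗
  N1 stuck-at-1: output 1 ✗
  N2 stuck-at-0: output 1 ✗
  N2 stuck-at-1: output 0 ✓
  N3 stuck-at-0: output 0 ✓
  N3 stuck-at-1: output 1 ✗
  N4 stuck-at-0: output 0 ✓
  N4 stuck-at-1: output 1 ✗
Consistent faults: {N0 stuck-at-1, N2 stuck-at-1, N3 stuck-at-0, N4 stuck-at-0} — 4 in all.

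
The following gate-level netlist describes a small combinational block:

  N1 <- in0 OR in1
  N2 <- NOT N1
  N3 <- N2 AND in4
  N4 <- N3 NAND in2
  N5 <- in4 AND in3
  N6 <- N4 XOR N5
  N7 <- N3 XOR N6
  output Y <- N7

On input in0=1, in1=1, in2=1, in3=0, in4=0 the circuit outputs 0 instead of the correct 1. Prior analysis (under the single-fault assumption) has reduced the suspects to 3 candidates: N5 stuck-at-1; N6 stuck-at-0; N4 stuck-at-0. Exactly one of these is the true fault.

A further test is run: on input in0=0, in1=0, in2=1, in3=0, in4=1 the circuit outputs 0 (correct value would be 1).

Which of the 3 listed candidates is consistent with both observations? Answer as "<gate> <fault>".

Evaluate each candidate on input in0=0, in1=0, in2=1, in3=0, in4=1:
  N5 stuck-at-1: N1=0, N2=1, N3=1, N4=0, N5=1 [stuck-at-1], N6=1, N7=0 → 0 — matches
  N6 stuck-at-0: N1=0, N2=1, N3=1, N4=0, N5=0, N6=0 [stuck-at-0], N7=1 → 1 — eliminated
  N4 stuck-at-0: N1=0, N2=1, N3=1, N4=0 [stuck-at-0], N5=0, N6=0, N7=1 → 1 — eliminated
Only N5 stuck-at-1 reproduces the observed 0.

N5 stuck-at-1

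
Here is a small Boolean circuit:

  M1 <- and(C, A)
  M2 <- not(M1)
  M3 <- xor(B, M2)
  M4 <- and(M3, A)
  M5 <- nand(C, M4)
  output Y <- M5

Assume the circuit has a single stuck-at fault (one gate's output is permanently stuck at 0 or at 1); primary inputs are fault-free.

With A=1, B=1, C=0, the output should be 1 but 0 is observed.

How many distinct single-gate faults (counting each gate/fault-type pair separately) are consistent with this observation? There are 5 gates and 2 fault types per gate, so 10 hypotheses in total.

Fault-free: M1=0, M2=1, M3=0, M4=0, M5=1 → 1. Observed 0.
  M1 stuck-at-0: output 1 ✗
  M1 stuck-at-1: output 1 ✗
  M2 stuck-at-0: output 1 ✗
  M2 stuck-at-1: output 1 ✗
  M3 stuck-at-0: output 1 ✗
  M3 stuck-at-1: output 1 ✗
  M4 stuck-at-0: output 1 ✗
  M4 stuck-at-1: output 1 ✗
  M5 stuck-at-0: output 0 ✓
  M5 stuck-at-1: output 1 ✗
Consistent faults: {M5 stuck-at-0} — 1 in all.

1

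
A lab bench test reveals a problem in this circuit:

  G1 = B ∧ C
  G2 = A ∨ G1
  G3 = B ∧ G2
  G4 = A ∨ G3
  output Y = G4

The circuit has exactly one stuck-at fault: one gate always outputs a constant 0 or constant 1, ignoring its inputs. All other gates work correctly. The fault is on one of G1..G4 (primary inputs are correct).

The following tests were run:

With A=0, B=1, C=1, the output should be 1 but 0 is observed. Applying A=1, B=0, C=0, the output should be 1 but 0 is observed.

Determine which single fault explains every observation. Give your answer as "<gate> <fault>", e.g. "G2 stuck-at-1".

Fault-free values for test 1 (A=0, B=1, C=1): G1=1, G2=1, G3=1, G4=1, giving Y=1. Observed 0.
Test 1: faults giving observed 0 are {G1 stuck-at-0, G2 stuck-at-0, G3 stuck-at-0, G4 stuck-at-0}.
Test 2 (A=1, B=0, C=0): fault-free G1=0, G2=1, G3=0, G4=1 → 1; observed 0. Eliminates G1 stuck-at-0, G2 stuck-at-0, G3 stuck-at-0.
Only G4 stuck-at-0 is consistent with every test.

G4 stuck-at-0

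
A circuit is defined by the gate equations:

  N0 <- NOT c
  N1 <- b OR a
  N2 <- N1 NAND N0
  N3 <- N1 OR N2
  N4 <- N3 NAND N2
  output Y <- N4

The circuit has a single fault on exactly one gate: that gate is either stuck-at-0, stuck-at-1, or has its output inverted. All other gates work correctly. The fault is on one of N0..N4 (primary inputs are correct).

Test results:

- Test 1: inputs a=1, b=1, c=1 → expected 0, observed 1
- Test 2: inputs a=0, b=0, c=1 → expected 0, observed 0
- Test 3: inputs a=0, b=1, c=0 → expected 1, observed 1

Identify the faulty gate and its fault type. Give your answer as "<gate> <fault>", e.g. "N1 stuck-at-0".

Fault-free values for test 1 (a=1, b=1, c=1): N0=0, N1=1, N2=1, N3=1, N4=0, giving Y=0. Observed 1.
Test 1: faults giving observed 1 are {N0 stuck-at-1, N0 inverted output, N2 stuck-at-0, N2 inverted output, N3 stuck-at-0, N3 inverted output, N4 stuck-at-1, N4 inverted output}.
Test 2 (a=0, b=0, c=1): fault-free N0=0, N1=0, N2=1, N3=1, N4=0 → 0; observed 0. Eliminates N2 stuck-at-0, N2 inverted output, N3 stuck-at-0, N3 inverted output, N4 stuck-at-1, N4 inverted output.
Test 3 (a=0, b=1, c=0): fault-free N0=1, N1=1, N2=0, N3=1, N4=1 → 1; observed 1. Eliminates N0 inverted output.
Only N0 stuck-at-1 is consistent with every test.

N0 stuck-at-1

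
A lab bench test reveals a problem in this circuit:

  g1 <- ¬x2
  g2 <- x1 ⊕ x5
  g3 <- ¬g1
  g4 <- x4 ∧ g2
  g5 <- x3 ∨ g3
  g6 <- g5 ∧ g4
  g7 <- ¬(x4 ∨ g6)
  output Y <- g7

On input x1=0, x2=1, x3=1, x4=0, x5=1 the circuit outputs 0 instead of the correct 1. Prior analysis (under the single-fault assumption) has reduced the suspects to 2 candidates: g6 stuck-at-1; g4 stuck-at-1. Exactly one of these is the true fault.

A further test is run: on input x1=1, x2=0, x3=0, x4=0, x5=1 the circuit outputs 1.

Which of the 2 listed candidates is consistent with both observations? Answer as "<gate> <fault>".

g4 stuck-at-1

Evaluate each candidate on input x1=1, x2=0, x3=0, x4=0, x5=1:
  g6 stuck-at-1: g1=1, g2=0, g3=0, g4=0, g5=0, g6=1 [stuck-at-1], g7=0 → 0 — eliminated
  g4 stuck-at-1: g1=1, g2=0, g3=0, g4=1 [stuck-at-1], g5=0, g6=0, g7=1 → 1 — matches
Only g4 stuck-at-1 reproduces the observed 1.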